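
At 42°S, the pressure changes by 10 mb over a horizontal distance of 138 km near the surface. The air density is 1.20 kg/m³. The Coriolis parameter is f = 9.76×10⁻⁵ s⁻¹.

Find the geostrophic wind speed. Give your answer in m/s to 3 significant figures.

61.9 m/s

Pressure gradient: |∂P/∂n| = 1000 Pa / 138000 m = 7.25×10⁻³ Pa/m
Geostrophic balance (pressure-gradient force = Coriolis force):
V_g = (1/(fρ)) |∂P/∂n| = 7.25×10⁻³ / (9.76×10⁻⁵ × 1.20) = 61.9 m/s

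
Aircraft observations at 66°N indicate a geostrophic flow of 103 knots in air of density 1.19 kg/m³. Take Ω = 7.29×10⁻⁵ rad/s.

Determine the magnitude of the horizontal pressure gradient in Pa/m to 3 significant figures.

8.40×10⁻³ Pa/m

Coriolis parameter at 66°N:
f = 2Ω sin φ = 2 × 7.29×10⁻⁵ × sin 66° = 1.33×10⁻⁴ s⁻¹
Wind speed in SI: 103 knots = 53.0 m/s
Geostrophic balance rearranged: |∂P/∂n| = f ρ V_g
|∂P/∂n| = 1.33×10⁻⁴ × 1.19 × 53.0 = 8.40×10⁻³ Pa/m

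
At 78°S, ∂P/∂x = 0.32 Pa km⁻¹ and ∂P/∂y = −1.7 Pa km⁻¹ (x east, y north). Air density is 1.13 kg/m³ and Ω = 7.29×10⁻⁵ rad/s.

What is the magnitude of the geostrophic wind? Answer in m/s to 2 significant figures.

11 m/s

Coriolis parameter at 78°S:
f = 2Ω sin φ = 2 × 7.29×10⁻⁵ × sin 78° = 1.43×10⁻⁴ s⁻¹
In the Southern Hemisphere f is negative: f = −1.43×10⁻⁴ s⁻¹.
Component geostrophic relations (x east, y north):
u_g = −(1/(fρ)) ∂P/∂y,  v_g = (1/(fρ)) ∂P/∂x
u_g = −(−1.7×10⁻³)/(−1.43×10⁻⁴ × 1.13) = −10.5 m/s;  v_g = (0.32×10⁻³)/(−1.43×10⁻⁴ × 1.13) = −1.99 m/s
|V_g| = √(u_g² + v_g²) = 10.7 m/s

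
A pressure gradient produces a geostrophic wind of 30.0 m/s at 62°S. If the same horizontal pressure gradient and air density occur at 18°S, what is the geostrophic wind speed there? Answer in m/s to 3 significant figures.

85.7 m/s

With the same pressure gradient and density, V_g ∝ 1/f ∝ 1/sin φ.
V₂ = V₁ · sin φ₁ / sin φ₂ = 30.0 × sin 62° / sin 18°
V₂ = 30.0 × 0.8829/0.3090 = 85.7 m/s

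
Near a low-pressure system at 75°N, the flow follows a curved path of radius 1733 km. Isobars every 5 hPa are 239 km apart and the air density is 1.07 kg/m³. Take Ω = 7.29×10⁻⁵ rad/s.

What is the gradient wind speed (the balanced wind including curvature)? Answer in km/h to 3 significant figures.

47.4 km/h

Coriolis parameter at 75°N:
f = 2Ω sin φ = 2 × 7.29×10⁻⁵ × sin 75° = 1.41×10⁻⁴ s⁻¹
Pressure gradient: |∂P/∂n| = 500 Pa / 239000 m = 2.09×10⁻³ Pa/m
Geostrophic speed: V_g = |∂P/∂n|/(fρ) = 2.09×10⁻³/(1.41×10⁻⁴ × 1.07) = 13.9 m/s
Around a low, centrifugal force acts outward with Coriolis, so pressure-gradient force balances both:
(1/ρ)|∂P/∂n| = fV + V²/R  →  V² + fR·V − fR·V_g = 0
With fR = 1.41×10⁻⁴ × 1733×10³ m = 244 m/s:
V = [−fR + √((fR)² + 4 fR V_g)]/2 = [−244 + √(244² + 4×244×13.9)]/2 = 13.2 m/s
Subgeostrophic (V < V_g = 13.9 m/s), as expected around a low.
Converting: 13.2 m/s × 3.6 = 47.4 km/h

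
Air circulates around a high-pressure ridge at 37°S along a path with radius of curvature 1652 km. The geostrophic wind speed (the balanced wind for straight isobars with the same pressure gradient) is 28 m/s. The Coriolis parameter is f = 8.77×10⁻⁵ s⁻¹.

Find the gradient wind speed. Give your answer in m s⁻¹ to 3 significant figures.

37.9 m s⁻¹

Around a high, pressure-gradient force acts outward with centrifugal, so Coriolis balances both:
fV = (1/ρ)|∂P/∂n| + V²/R  →  V² − fR·V + fR·V_g = 0
With fR = 8.77×10⁻⁵ × 1652×10³ m = 145 m/s:
V = [fR − √((fR)² − 4 fR V_g)]/2 = [145 − √(145² − 4×145×28)]/2 = 37.9 m/s
Supergeostrophic (V > V_g = 28 m/s), as expected around a high.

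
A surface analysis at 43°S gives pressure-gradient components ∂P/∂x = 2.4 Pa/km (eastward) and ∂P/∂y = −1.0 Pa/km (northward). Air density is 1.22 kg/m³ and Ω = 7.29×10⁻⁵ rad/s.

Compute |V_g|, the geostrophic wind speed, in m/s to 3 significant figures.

Coriolis parameter at 43°S:
f = 2Ω sin φ = 2 × 7.29×10⁻⁵ × sin 43° = 9.94×10⁻⁵ s⁻¹
In the Southern Hemisphere f is negative: f = −9.94×10⁻⁵ s⁻¹.
Component geostrophic relations (x east, y north):
u_g = −(1/(fρ)) ∂P/∂y,  v_g = (1/(fρ)) ∂P/∂x
u_g = −(−1.0×10⁻³)/(−9.94×10⁻⁵ × 1.22) = −8.24 m/s;  v_g = (2.4×10⁻³)/(−9.94×10⁻⁵ × 1.22) = −19.8 m/s
|V_g| = √(u_g² + v_g²) = 21.4 m/s

21.4 m/s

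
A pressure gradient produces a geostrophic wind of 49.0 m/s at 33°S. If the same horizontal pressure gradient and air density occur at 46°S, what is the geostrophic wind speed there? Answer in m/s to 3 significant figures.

37.1 m/s

With the same pressure gradient and density, V_g ∝ 1/f ∝ 1/sin φ.
V₂ = V₁ · sin φ₁ / sin φ₂ = 49.0 × sin 33° / sin 46°
V₂ = 49.0 × 0.5446/0.7193 = 37.1 m/s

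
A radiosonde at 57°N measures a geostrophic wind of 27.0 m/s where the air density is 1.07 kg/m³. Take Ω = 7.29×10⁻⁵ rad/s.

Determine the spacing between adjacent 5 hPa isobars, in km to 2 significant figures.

Coriolis parameter at 57°N:
f = 2Ω sin φ = 2 × 7.29×10⁻⁵ × sin 57° = 1.22×10⁻⁴ s⁻¹
Geostrophic balance rearranged: |∂P/∂n| = f ρ V_g
|∂P/∂n| = 1.22×10⁻⁴ × 1.07 × 27.0 = 3.53×10⁻³ Pa/m
Isobar spacing: Δn = ΔP/|∂P/∂n| = 500 Pa / 3.53×10⁻³ Pa/m = 141538 m ≈ 140 km

140 km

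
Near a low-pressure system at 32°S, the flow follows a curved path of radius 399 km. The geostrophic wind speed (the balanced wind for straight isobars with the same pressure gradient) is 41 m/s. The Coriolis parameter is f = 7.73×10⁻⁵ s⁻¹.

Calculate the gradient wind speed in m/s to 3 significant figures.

Around a low, centrifugal force acts outward with Coriolis, so pressure-gradient force balances both:
(1/ρ)|∂P/∂n| = fV + V²/R  →  V² + fR·V − fR·V_g = 0
With fR = 7.73×10⁻⁵ × 399×10³ m = 30.8 m/s:
V = [−fR + √((fR)² + 4 fR V_g)]/2 = [−30.8 + √(30.8² + 4×30.8×41)]/2 = 23.3 m/s
Subgeostrophic (V < V_g = 41 m/s), as expected around a low.

23.3 m/s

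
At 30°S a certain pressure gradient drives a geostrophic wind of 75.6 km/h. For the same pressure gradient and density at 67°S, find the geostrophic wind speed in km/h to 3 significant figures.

41.1 km/h

With the same pressure gradient and density, V_g ∝ 1/f ∝ 1/sin φ.
V₂ = V₁ · sin φ₁ / sin φ₂ = 75.6 × sin 30° / sin 67°
V₂ = 75.6 × 0.5000/0.9205 = 41.1 km/h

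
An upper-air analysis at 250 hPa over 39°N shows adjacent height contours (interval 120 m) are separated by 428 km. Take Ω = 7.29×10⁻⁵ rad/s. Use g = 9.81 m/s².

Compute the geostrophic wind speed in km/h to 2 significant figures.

Coriolis parameter at 39°N:
f = 2Ω sin φ = 2 × 7.29×10⁻⁵ × sin 39° = 9.18×10⁻⁵ s⁻¹
Height gradient: |∂Z/∂n| = 120 m / 428000 m = 2.80×10⁻⁴
On a pressure surface, geostrophic balance gives V_g = (g/f)|∂Z/∂n|:
V_g = 9.81 × 2.80×10⁻⁴ / 9.18×10⁻⁵ = 30.0 m/s
Converting: 30.0 m/s × 3.6 = 110 km/h

110 km/h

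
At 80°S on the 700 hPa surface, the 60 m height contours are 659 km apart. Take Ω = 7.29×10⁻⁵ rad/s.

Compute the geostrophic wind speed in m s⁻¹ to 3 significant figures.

Coriolis parameter at 80°S:
f = 2Ω sin φ = 2 × 7.29×10⁻⁵ × sin 80° = 1.44×10⁻⁴ s⁻¹
Height gradient: |∂Z/∂n| = 60 m / 659000 m = 9.10×10⁻⁵
On a pressure surface, geostrophic balance gives V_g = (g/f)|∂Z/∂n|:
V_g = 9.81 × 9.10×10⁻⁵ / 1.44×10⁻⁴ = 6.22 m/s

6.22 m s⁻¹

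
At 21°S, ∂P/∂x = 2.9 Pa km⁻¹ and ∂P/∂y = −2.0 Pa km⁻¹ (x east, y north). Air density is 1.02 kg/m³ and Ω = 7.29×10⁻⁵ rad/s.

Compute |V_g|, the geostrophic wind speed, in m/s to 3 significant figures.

Coriolis parameter at 21°S:
f = 2Ω sin φ = 2 × 7.29×10⁻⁵ × sin 21° = 5.23×10⁻⁵ s⁻¹
In the Southern Hemisphere f is negative: f = −5.23×10⁻⁵ s⁻¹.
Component geostrophic relations (x east, y north):
u_g = −(1/(fρ)) ∂P/∂y,  v_g = (1/(fρ)) ∂P/∂x
u_g = −(−2.0×10⁻³)/(−5.23×10⁻⁵ × 1.02) = −37.5 m/s;  v_g = (2.9×10⁻³)/(−5.23×10⁻⁵ × 1.02) = −54.4 m/s
|V_g| = √(u_g² + v_g²) = 66.1 m/s

66.1 m/s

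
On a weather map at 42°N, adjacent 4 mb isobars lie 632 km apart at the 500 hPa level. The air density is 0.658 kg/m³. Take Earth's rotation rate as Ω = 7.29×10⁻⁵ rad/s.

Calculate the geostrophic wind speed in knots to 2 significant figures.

Coriolis parameter at 42°N:
f = 2Ω sin φ = 2 × 7.29×10⁻⁵ × sin 42° = 9.76×10⁻⁵ s⁻¹
Pressure gradient: |∂P/∂n| = 400 Pa / 632000 m = 6.33×10⁻⁴ Pa/m
Geostrophic balance (pressure-gradient force = Coriolis force):
V_g = (1/(fρ)) |∂P/∂n| = 6.33×10⁻⁴ / (9.76×10⁻⁵ × 0.658) = 9.86 m/s
Converting: 9.86 m/s × 1.944 = 19 knots

19 knots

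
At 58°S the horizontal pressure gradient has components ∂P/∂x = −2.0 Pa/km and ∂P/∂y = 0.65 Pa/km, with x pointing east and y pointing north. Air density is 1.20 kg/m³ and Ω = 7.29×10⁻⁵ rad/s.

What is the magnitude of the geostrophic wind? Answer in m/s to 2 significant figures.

Coriolis parameter at 58°S:
f = 2Ω sin φ = 2 × 7.29×10⁻⁵ × sin 58° = 1.24×10⁻⁴ s⁻¹
In the Southern Hemisphere f is negative: f = −1.24×10⁻⁴ s⁻¹.
Component geostrophic relations (x east, y north):
u_g = −(1/(fρ)) ∂P/∂y,  v_g = (1/(fρ)) ∂P/∂x
u_g = −(0.65×10⁻³)/(−1.24×10⁻⁴ × 1.20) = 4.38 m/s;  v_g = (−2.0×10⁻³)/(−1.24×10⁻⁴ × 1.20) = 13.5 m/s
|V_g| = √(u_g² + v_g²) = 14.2 m/s

14 m/s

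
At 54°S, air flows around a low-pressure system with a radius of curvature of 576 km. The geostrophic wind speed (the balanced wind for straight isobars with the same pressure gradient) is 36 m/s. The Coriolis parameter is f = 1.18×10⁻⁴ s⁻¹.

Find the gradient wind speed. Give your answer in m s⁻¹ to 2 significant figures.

Around a low, centrifugal force acts outward with Coriolis, so pressure-gradient force balances both:
(1/ρ)|∂P/∂n| = fV + V²/R  →  V² + fR·V − fR·V_g = 0
With fR = 1.18×10⁻⁴ × 576×10³ m = 68.0 m/s:
V = [−fR + √((fR)² + 4 fR V_g)]/2 = [−68.0 + √(68.0² + 4×68.0×36)]/2 = 26 m/s
Subgeostrophic (V < V_g = 36 m/s), as expected around a low.

26 m s⁻¹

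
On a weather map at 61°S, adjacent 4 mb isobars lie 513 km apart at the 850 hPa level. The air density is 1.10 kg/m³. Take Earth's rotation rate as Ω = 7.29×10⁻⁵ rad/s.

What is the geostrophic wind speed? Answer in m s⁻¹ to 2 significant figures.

5.6 m s⁻¹

Coriolis parameter at 61°S:
f = 2Ω sin φ = 2 × 7.29×10⁻⁵ × sin 61° = 1.28×10⁻⁴ s⁻¹
Pressure gradient: |∂P/∂n| = 400 Pa / 513000 m = 7.80×10⁻⁴ Pa/m
Geostrophic balance (pressure-gradient force = Coriolis force):
V_g = (1/(fρ)) |∂P/∂n| = 7.80×10⁻⁴ / (1.28×10⁻⁴ × 1.10) = 5.56 m/s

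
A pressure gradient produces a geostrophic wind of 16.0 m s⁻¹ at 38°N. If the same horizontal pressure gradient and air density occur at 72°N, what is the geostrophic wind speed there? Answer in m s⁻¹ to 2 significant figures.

With the same pressure gradient and density, V_g ∝ 1/f ∝ 1/sin φ.
V₂ = V₁ · sin φ₁ / sin φ₂ = 16.0 × sin 38° / sin 72°
V₂ = 16.0 × 0.6157/0.9511 = 10 m s⁻¹

10 m s⁻¹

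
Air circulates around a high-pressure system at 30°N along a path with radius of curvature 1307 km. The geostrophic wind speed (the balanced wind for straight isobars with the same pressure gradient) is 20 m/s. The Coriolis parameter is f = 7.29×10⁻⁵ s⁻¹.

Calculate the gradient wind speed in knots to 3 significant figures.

55.5 knots

Around a high, pressure-gradient force acts outward with centrifugal, so Coriolis balances both:
fV = (1/ρ)|∂P/∂n| + V²/R  →  V² − fR·V + fR·V_g = 0
With fR = 7.29×10⁻⁵ × 1307×10³ m = 95.3 m/s:
V = [fR − √((fR)² − 4 fR V_g)]/2 = [95.3 − √(95.3² − 4×95.3×20)]/2 = 28.6 m/s
Supergeostrophic (V > V_g = 20 m/s), as expected around a high.
Converting: 28.6 m/s × 1.944 = 55.5 knots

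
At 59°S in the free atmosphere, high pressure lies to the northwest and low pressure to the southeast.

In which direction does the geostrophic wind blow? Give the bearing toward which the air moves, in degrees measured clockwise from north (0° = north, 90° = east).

The pressure-gradient force points toward the southeast (bearing 135°).
Geostrophic balance: in the Southern Hemisphere the Coriolis force deflects motion to the left, so the geostrophic wind blows 90° to the left of the pressure-gradient force (low pressure on the right).
Rotating 135° by 90° counterclockwise gives 045° — the wind blows toward the northeast.

045°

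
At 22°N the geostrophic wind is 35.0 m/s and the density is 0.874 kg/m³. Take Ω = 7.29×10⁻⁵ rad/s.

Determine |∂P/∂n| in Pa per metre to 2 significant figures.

Coriolis parameter at 22°N:
f = 2Ω sin φ = 2 × 7.29×10⁻⁵ × sin 22° = 5.46×10⁻⁵ s⁻¹
Geostrophic balance rearranged: |∂P/∂n| = f ρ V_g
|∂P/∂n| = 5.46×10⁻⁵ × 0.874 × 35.0 = 1.67×10⁻³ Pa/m

1.7×10⁻³ Pa/m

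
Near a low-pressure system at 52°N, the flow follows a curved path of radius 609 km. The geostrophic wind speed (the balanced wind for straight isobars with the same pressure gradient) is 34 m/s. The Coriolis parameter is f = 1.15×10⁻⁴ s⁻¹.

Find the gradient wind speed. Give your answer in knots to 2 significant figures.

49 knots

Around a low, centrifugal force acts outward with Coriolis, so pressure-gradient force balances both:
(1/ρ)|∂P/∂n| = fV + V²/R  →  V² + fR·V − fR·V_g = 0
With fR = 1.15×10⁻⁴ × 609×10³ m = 70.0 m/s:
V = [−fR + √((fR)² + 4 fR V_g)]/2 = [−70.0 + √(70.0² + 4×70.0×34)]/2 = 25 m/s
Subgeostrophic (V < V_g = 34 m/s), as expected around a low.
Converting: 25 m/s × 1.944 = 49 knots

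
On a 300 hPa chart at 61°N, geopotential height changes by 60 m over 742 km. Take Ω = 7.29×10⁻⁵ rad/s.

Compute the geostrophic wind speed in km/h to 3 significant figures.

Coriolis parameter at 61°N:
f = 2Ω sin φ = 2 × 7.29×10⁻⁵ × sin 61° = 1.28×10⁻⁴ s⁻¹
Height gradient: |∂Z/∂n| = 60 m / 742000 m = 8.09×10⁻⁵
On a pressure surface, geostrophic balance gives V_g = (g/f)|∂Z/∂n|:
V_g = 9.81 × 8.09×10⁻⁵ / 1.28×10⁻⁴ = 6.22 m/s
Converting: 6.22 m/s × 3.6 = 22.4 km/h

22.4 km/h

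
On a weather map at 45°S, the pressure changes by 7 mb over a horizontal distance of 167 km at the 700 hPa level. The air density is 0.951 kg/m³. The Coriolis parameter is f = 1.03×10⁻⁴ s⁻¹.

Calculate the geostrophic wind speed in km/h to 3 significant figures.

154 km/h

Pressure gradient: |∂P/∂n| = 700 Pa / 167000 m = 4.19×10⁻³ Pa/m
Geostrophic balance (pressure-gradient force = Coriolis force):
V_g = (1/(fρ)) |∂P/∂n| = 4.19×10⁻³ / (1.03×10⁻⁴ × 0.951) = 42.8 m/s
Converting: 42.8 m/s × 3.6 = 154 km/h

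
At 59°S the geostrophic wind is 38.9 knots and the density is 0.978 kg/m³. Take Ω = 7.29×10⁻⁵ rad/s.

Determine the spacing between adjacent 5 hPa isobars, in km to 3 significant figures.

204 km

Coriolis parameter at 59°S:
f = 2Ω sin φ = 2 × 7.29×10⁻⁵ × sin 59° = 1.25×10⁻⁴ s⁻¹
Wind speed in SI: 38.9 knots = 20.0 m/s
Geostrophic balance rearranged: |∂P/∂n| = f ρ V_g
|∂P/∂n| = 1.25×10⁻⁴ × 0.978 × 20.0 = 2.45×10⁻³ Pa/m
Isobar spacing: Δn = ΔP/|∂P/∂n| = 500 Pa / 2.45×10⁻³ Pa/m = 204419 m ≈ 204 km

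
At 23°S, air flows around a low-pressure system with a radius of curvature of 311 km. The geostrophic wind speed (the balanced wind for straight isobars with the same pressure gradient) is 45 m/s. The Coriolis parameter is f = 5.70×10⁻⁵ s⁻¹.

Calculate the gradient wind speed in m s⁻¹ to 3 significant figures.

20.7 m s⁻¹

Around a low, centrifugal force acts outward with Coriolis, so pressure-gradient force balances both:
(1/ρ)|∂P/∂n| = fV + V²/R  →  V² + fR·V − fR·V_g = 0
With fR = 5.70×10⁻⁵ × 311×10³ m = 17.7 m/s:
V = [−fR + √((fR)² + 4 fR V_g)]/2 = [−17.7 + √(17.7² + 4×17.7×45)]/2 = 20.7 m/s
Subgeostrophic (V < V_g = 45 m/s), as expected around a low.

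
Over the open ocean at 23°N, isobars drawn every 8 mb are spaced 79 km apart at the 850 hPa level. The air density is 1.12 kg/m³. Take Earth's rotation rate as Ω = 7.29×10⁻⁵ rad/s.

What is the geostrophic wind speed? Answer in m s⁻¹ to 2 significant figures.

Coriolis parameter at 23°N:
f = 2Ω sin φ = 2 × 7.29×10⁻⁵ × sin 23° = 5.70×10⁻⁵ s⁻¹
Pressure gradient: |∂P/∂n| = 800 Pa / 79000 m = 1.01×10⁻² Pa/m
Geostrophic balance (pressure-gradient force = Coriolis force):
V_g = (1/(fρ)) |∂P/∂n| = 1.01×10⁻² / (5.70×10⁻⁵ × 1.12) = 159 m/s

160 m s⁻¹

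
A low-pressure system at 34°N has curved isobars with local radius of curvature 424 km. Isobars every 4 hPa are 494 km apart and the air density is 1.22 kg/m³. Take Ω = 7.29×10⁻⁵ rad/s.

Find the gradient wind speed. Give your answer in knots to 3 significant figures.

13.2 knots

Coriolis parameter at 34°N:
f = 2Ω sin φ = 2 × 7.29×10⁻⁵ × sin 34° = 8.15×10⁻⁵ s⁻¹
Pressure gradient: |∂P/∂n| = 400 Pa / 494000 m = 8.10×10⁻⁴ Pa/m
Geostrophic speed: V_g = |∂P/∂n|/(fρ) = 8.10×10⁻⁴/(8.15×10⁻⁵ × 1.22) = 8.14 m/s
Around a low, centrifugal force acts outward with Coriolis, so pressure-gradient force balances both:
(1/ρ)|∂P/∂n| = fV + V²/R  →  V² + fR·V − fR·V_g = 0
With fR = 8.15×10⁻⁵ × 424×10³ m = 34.6 m/s:
V = [−fR + √((fR)² + 4 fR V_g)]/2 = [−34.6 + √(34.6² + 4×34.6×8.14)]/2 = 6.8 m/s
Subgeostrophic (V < V_g = 8.14 m/s), as expected around a low.
Converting: 6.8 m/s × 1.944 = 13.2 knots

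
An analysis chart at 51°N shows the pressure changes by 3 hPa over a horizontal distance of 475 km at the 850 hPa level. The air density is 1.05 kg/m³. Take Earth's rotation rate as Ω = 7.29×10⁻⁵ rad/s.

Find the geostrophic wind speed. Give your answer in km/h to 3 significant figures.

Coriolis parameter at 51°N:
f = 2Ω sin φ = 2 × 7.29×10⁻⁵ × sin 51° = 1.13×10⁻⁴ s⁻¹
Pressure gradient: |∂P/∂n| = 300 Pa / 475000 m = 6.32×10⁻⁴ Pa/m
Geostrophic balance (pressure-gradient force = Coriolis force):
V_g = (1/(fρ)) |∂P/∂n| = 6.32×10⁻⁴ / (1.13×10⁻⁴ × 1.05) = 5.31 m/s
Converting: 5.31 m/s × 3.6 = 19.1 km/h

19.1 km/h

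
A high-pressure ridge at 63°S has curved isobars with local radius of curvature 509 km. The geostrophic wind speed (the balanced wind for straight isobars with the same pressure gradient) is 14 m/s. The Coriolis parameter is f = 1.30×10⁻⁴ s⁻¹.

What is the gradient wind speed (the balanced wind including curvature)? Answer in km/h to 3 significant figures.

Around a high, pressure-gradient force acts outward with centrifugal, so Coriolis balances both:
fV = (1/ρ)|∂P/∂n| + V²/R  →  V² − fR·V + fR·V_g = 0
With fR = 1.30×10⁻⁴ × 509×10³ m = 66.2 m/s:
V = [fR − √((fR)² − 4 fR V_g)]/2 = [66.2 − √(66.2² − 4×66.2×14)]/2 = 20.1 m/s
Supergeostrophic (V > V_g = 14 m/s), as expected around a high.
Converting: 20.1 m/s × 3.6 = 72.4 km/h

72.4 km/h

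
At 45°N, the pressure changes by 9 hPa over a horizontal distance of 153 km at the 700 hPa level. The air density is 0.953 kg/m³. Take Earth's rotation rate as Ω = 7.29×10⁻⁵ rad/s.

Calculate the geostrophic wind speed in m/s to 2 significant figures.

60 m/s

Coriolis parameter at 45°N:
f = 2Ω sin φ = 2 × 7.29×10⁻⁵ × sin 45° = 1.03×10⁻⁴ s⁻¹
Pressure gradient: |∂P/∂n| = 900 Pa / 153000 m = 5.88×10⁻³ Pa/m
Geostrophic balance (pressure-gradient force = Coriolis force):
V_g = (1/(fρ)) |∂P/∂n| = 5.88×10⁻³ / (1.03×10⁻⁴ × 0.953) = 59.9 m/s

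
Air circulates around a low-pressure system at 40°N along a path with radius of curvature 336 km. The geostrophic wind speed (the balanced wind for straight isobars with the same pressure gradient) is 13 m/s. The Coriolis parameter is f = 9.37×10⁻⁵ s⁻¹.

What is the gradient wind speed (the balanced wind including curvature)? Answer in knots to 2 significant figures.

19 knots

Around a low, centrifugal force acts outward with Coriolis, so pressure-gradient force balances both:
(1/ρ)|∂P/∂n| = fV + V²/R  →  V² + fR·V − fR·V_g = 0
With fR = 9.37×10⁻⁵ × 336×10³ m = 31.5 m/s:
V = [−fR + √((fR)² + 4 fR V_g)]/2 = [−31.5 + √(31.5² + 4×31.5×13)]/2 = 9.89 m/s
Subgeostrophic (V < V_g = 13 m/s), as expected around a low.
Converting: 9.89 m/s × 1.944 = 19 knots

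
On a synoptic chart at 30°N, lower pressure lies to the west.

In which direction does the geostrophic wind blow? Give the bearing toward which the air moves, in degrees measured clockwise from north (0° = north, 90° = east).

000°

The pressure-gradient force points toward the west (bearing 270°).
Geostrophic balance: in the Northern Hemisphere the Coriolis force deflects motion to the right, so the geostrophic wind blows 90° to the right of the pressure-gradient force (low pressure on the left).
Rotating 270° by 90° clockwise gives 000° — the wind blows toward the north.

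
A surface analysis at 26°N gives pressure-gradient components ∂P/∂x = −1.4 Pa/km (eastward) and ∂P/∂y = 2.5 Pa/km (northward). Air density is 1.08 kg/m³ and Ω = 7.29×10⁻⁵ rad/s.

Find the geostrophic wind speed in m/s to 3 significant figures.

Coriolis parameter at 26°N:
f = 2Ω sin φ = 2 × 7.29×10⁻⁵ × sin 26° = 6.39×10⁻⁵ s⁻¹
Component geostrophic relations (x east, y north):
u_g = −(1/(fρ)) ∂P/∂y,  v_g = (1/(fρ)) ∂P/∂x
u_g = −(2.5×10⁻³)/(6.39×10⁻⁵ × 1.08) = −36.2 m/s;  v_g = (−1.4×10⁻³)/(6.39×10⁻⁵ × 1.08) = −20.3 m/s
|V_g| = √(u_g² + v_g²) = 41.5 m/s

41.5 m/s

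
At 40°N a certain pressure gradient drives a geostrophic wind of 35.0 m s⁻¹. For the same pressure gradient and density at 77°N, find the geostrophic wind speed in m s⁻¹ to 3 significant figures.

23.1 m s⁻¹

With the same pressure gradient and density, V_g ∝ 1/f ∝ 1/sin φ.
V₂ = V₁ · sin φ₁ / sin φ₂ = 35.0 × sin 40° / sin 77°
V₂ = 35.0 × 0.6428/0.9744 = 23.1 m s⁻¹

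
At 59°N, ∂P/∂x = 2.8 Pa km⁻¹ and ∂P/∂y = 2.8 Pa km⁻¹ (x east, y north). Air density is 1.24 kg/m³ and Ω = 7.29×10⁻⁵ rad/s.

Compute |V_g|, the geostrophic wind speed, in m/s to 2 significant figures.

Coriolis parameter at 59°N:
f = 2Ω sin φ = 2 × 7.29×10⁻⁵ × sin 59° = 1.25×10⁻⁴ s⁻¹
Component geostrophic relations (x east, y north):
u_g = −(1/(fρ)) ∂P/∂y,  v_g = (1/(fρ)) ∂P/∂x
u_g = −(2.8×10⁻³)/(1.25×10⁻⁴ × 1.24) = −18.1 m/s;  v_g = (2.8×10⁻³)/(1.25×10⁻⁴ × 1.24) = 18.1 m/s
|V_g| = √(u_g² + v_g²) = 25.6 m/s

26 m/s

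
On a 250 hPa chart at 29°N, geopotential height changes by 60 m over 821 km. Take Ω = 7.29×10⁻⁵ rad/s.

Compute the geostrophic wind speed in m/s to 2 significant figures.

10 m/s

Coriolis parameter at 29°N:
f = 2Ω sin φ = 2 × 7.29×10⁻⁵ × sin 29° = 7.07×10⁻⁵ s⁻¹
Height gradient: |∂Z/∂n| = 60 m / 821000 m = 7.31×10⁻⁵
On a pressure surface, geostrophic balance gives V_g = (g/f)|∂Z/∂n|:
V_g = 9.81 × 7.31×10⁻⁵ / 7.07×10⁻⁵ = 10.1 m/s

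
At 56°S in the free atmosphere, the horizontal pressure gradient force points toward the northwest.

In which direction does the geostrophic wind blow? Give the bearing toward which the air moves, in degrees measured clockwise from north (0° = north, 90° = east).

The pressure-gradient force points toward the northwest (bearing 315°).
Geostrophic balance: in the Southern Hemisphere the Coriolis force deflects motion to the left, so the geostrophic wind blows 90° to the left of the pressure-gradient force (low pressure on the right).
Rotating 315° by 90° counterclockwise gives 225° — the wind blows toward the southwest.

225°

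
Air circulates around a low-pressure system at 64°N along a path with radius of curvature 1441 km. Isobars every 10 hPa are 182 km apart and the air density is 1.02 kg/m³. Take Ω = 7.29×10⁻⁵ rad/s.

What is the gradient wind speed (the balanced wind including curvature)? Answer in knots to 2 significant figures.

Coriolis parameter at 64°N:
f = 2Ω sin φ = 2 × 7.29×10⁻⁵ × sin 64° = 1.31×10⁻⁴ s⁻¹
Pressure gradient: |∂P/∂n| = 1000 Pa / 182000 m = 5.49×10⁻³ Pa/m
Geostrophic speed: V_g = |∂P/∂n|/(fρ) = 5.49×10⁻³/(1.31×10⁻⁴ × 1.02) = 41.1 m/s
Around a low, centrifugal force acts outward with Coriolis, so pressure-gradient force balances both:
(1/ρ)|∂P/∂n| = fV + V²/R  →  V² + fR·V − fR·V_g = 0
With fR = 1.31×10⁻⁴ × 1441×10³ m = 189 m/s:
V = [−fR + √((fR)² + 4 fR V_g)]/2 = [−189 + √(189² + 4×189×41.1)]/2 = 34.7 m/s
Subgeostrophic (V < V_g = 41.1 m/s), as expected around a low.
Converting: 34.7 m/s × 1.944 = 67 knots

67 knots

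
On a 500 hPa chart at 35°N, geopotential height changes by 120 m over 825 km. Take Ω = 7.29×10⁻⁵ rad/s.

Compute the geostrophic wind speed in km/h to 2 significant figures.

61 km/h

Coriolis parameter at 35°N:
f = 2Ω sin φ = 2 × 7.29×10⁻⁵ × sin 35° = 8.36×10⁻⁵ s⁻¹
Height gradient: |∂Z/∂n| = 120 m / 825000 m = 1.45×10⁻⁴
On a pressure surface, geostrophic balance gives V_g = (g/f)|∂Z/∂n|:
V_g = 9.81 × 1.45×10⁻⁴ / 8.36×10⁻⁵ = 17.1 m/s
Converting: 17.1 m/s × 3.6 = 61 km/h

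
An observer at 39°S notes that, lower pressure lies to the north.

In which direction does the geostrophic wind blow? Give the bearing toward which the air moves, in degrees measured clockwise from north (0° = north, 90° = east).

270°

The pressure-gradient force points toward the north (bearing 000°).
Geostrophic balance: in the Southern Hemisphere the Coriolis force deflects motion to the left, so the geostrophic wind blows 90° to the left of the pressure-gradient force (low pressure on the right).
Rotating 000° by 90° counterclockwise gives 270° — the wind blows toward the west.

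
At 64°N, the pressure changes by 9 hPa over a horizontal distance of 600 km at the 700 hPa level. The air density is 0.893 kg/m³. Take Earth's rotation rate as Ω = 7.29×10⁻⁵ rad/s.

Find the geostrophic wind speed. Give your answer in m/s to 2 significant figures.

13 m/s

Coriolis parameter at 64°N:
f = 2Ω sin φ = 2 × 7.29×10⁻⁵ × sin 64° = 1.31×10⁻⁴ s⁻¹
Pressure gradient: |∂P/∂n| = 900 Pa / 600000 m = 1.50×10⁻³ Pa/m
Geostrophic balance (pressure-gradient force = Coriolis force):
V_g = (1/(fρ)) |∂P/∂n| = 1.50×10⁻³ / (1.31×10⁻⁴ × 0.893) = 12.8 m/s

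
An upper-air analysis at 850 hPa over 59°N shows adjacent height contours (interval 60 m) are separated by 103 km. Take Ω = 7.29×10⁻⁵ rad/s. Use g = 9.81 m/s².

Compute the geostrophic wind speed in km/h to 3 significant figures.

165 km/h

Coriolis parameter at 59°N:
f = 2Ω sin φ = 2 × 7.29×10⁻⁵ × sin 59° = 1.25×10⁻⁴ s⁻¹
Height gradient: |∂Z/∂n| = 60 m / 103000 m = 5.83×10⁻⁴
On a pressure surface, geostrophic balance gives V_g = (g/f)|∂Z/∂n|:
V_g = 9.81 × 5.83×10⁻⁴ / 1.25×10⁻⁴ = 45.7 m/s
Converting: 45.7 m/s × 3.6 = 165 km/h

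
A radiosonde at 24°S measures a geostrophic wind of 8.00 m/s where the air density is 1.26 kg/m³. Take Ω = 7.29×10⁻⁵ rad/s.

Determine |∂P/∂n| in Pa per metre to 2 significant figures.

6.0×10⁻⁴ Pa/m

Coriolis parameter at 24°S:
f = 2Ω sin φ = 2 × 7.29×10⁻⁵ × sin 24° = 5.93×10⁻⁵ s⁻¹
Geostrophic balance rearranged: |∂P/∂n| = f ρ V_g
|∂P/∂n| = 5.93×10⁻⁵ × 1.26 × 8.00 = 5.98×10⁻⁴ Pa/m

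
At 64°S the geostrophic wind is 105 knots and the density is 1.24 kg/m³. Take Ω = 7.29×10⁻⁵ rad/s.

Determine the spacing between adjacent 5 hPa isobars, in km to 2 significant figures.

Coriolis parameter at 64°S:
f = 2Ω sin φ = 2 × 7.29×10⁻⁵ × sin 64° = 1.31×10⁻⁴ s⁻¹
Wind speed in SI: 105 knots = 54.0 m/s
Geostrophic balance rearranged: |∂P/∂n| = f ρ V_g
|∂P/∂n| = 1.31×10⁻⁴ × 1.24 × 54.0 = 8.78×10⁻³ Pa/m
Isobar spacing: Δn = ΔP/|∂P/∂n| = 500 Pa / 8.78×10⁻³ Pa/m = 56964 m ≈ 57 km

57 km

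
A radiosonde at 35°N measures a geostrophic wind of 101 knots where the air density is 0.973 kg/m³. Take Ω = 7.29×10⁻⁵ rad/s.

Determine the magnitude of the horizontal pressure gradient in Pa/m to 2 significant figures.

Coriolis parameter at 35°N:
f = 2Ω sin φ = 2 × 7.29×10⁻⁵ × sin 35° = 8.36×10⁻⁵ s⁻¹
Wind speed in SI: 101 knots = 52.0 m/s
Geostrophic balance rearranged: |∂P/∂n| = f ρ V_g
|∂P/∂n| = 8.36×10⁻⁵ × 0.973 × 52.0 = 4.23×10⁻³ Pa/m

4.2×10⁻³ Pa/m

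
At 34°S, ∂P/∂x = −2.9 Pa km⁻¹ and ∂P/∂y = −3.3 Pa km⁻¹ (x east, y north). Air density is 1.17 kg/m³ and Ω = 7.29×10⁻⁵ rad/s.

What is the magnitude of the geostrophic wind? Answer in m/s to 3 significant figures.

Coriolis parameter at 34°S:
f = 2Ω sin φ = 2 × 7.29×10⁻⁵ × sin 34° = 8.15×10⁻⁵ s⁻¹
In the Southern Hemisphere f is negative: f = −8.15×10⁻⁵ s⁻¹.
Component geostrophic relations (x east, y north):
u_g = −(1/(fρ)) ∂P/∂y,  v_g = (1/(fρ)) ∂P/∂x
u_g = −(−3.3×10⁻³)/(−8.15×10⁻⁵ × 1.17) = −34.6 m/s;  v_g = (−2.9×10⁻³)/(−8.15×10⁻⁵ × 1.17) = 30.4 m/s
|V_g| = √(u_g² + v_g²) = 46.1 m/s

46.1 m/s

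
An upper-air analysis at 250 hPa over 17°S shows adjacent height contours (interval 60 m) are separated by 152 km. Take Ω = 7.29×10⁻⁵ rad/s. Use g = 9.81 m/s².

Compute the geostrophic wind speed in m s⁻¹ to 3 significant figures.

90.8 m s⁻¹

Coriolis parameter at 17°S:
f = 2Ω sin φ = 2 × 7.29×10⁻⁵ × sin 17° = 4.26×10⁻⁵ s⁻¹
Height gradient: |∂Z/∂n| = 60 m / 152000 m = 3.95×10⁻⁴
On a pressure surface, geostrophic balance gives V_g = (g/f)|∂Z/∂n|:
V_g = 9.81 × 3.95×10⁻⁴ / 4.26×10⁻⁵ = 90.8 m/s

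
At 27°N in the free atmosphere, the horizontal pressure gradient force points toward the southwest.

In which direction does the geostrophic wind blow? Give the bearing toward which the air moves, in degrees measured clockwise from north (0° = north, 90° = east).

315°

The pressure-gradient force points toward the southwest (bearing 225°).
Geostrophic balance: in the Northern Hemisphere the Coriolis force deflects motion to the right, so the geostrophic wind blows 90° to the right of the pressure-gradient force (low pressure on the left).
Rotating 225° by 90° clockwise gives 315° — the wind blows toward the northwest.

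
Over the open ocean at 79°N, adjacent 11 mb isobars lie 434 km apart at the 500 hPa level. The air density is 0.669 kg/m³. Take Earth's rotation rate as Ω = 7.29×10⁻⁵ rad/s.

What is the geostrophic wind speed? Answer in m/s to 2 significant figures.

Coriolis parameter at 79°N:
f = 2Ω sin φ = 2 × 7.29×10⁻⁵ × sin 79° = 1.43×10⁻⁴ s⁻¹
Pressure gradient: |∂P/∂n| = 1100 Pa / 434000 m = 2.53×10⁻³ Pa/m
Geostrophic balance (pressure-gradient force = Coriolis force):
V_g = (1/(fρ)) |∂P/∂n| = 2.53×10⁻³ / (1.43×10⁻⁴ × 0.669) = 26.5 m/s

26 m/s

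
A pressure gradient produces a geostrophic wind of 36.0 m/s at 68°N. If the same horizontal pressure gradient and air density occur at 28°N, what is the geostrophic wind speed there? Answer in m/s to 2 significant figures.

71 m/s

With the same pressure gradient and density, V_g ∝ 1/f ∝ 1/sin φ.
V₂ = V₁ · sin φ₁ / sin φ₂ = 36.0 × sin 68° / sin 28°
V₂ = 36.0 × 0.9272/0.4695 = 71 m/s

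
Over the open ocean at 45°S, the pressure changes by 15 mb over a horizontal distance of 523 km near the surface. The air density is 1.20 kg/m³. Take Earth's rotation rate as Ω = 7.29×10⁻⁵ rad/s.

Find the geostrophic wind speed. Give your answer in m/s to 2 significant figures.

23 m/s

Coriolis parameter at 45°S:
f = 2Ω sin φ = 2 × 7.29×10⁻⁵ × sin 45° = 1.03×10⁻⁴ s⁻¹
Pressure gradient: |∂P/∂n| = 1500 Pa / 523000 m = 2.87×10⁻³ Pa/m
Geostrophic balance (pressure-gradient force = Coriolis force):
V_g = (1/(fρ)) |∂P/∂n| = 2.87×10⁻³ / (1.03×10⁻⁴ × 1.20) = 23.2 m/s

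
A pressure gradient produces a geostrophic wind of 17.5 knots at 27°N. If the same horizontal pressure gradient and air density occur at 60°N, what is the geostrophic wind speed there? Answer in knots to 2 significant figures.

With the same pressure gradient and density, V_g ∝ 1/f ∝ 1/sin φ.
V₂ = V₁ · sin φ₁ / sin φ₂ = 17.5 × sin 27° / sin 60°
V₂ = 17.5 × 0.4540/0.8660 = 9.2 knots

9.2 knots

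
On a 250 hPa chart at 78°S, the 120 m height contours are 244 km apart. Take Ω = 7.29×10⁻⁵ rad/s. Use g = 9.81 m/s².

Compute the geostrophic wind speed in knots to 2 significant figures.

66 knots

Coriolis parameter at 78°S:
f = 2Ω sin φ = 2 × 7.29×10⁻⁵ × sin 78° = 1.43×10⁻⁴ s⁻¹
Height gradient: |∂Z/∂n| = 120 m / 244000 m = 4.92×10⁻⁴
On a pressure surface, geostrophic balance gives V_g = (g/f)|∂Z/∂n|:
V_g = 9.81 × 4.92×10⁻⁴ / 1.43×10⁻⁴ = 33.8 m/s
Converting: 33.8 m/s × 1.944 = 66 knots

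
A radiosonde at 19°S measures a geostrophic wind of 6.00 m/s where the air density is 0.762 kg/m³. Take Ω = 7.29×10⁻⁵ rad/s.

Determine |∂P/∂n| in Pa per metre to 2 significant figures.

Coriolis parameter at 19°S:
f = 2Ω sin φ = 2 × 7.29×10⁻⁵ × sin 19° = 4.75×10⁻⁵ s⁻¹
Geostrophic balance rearranged: |∂P/∂n| = f ρ V_g
|∂P/∂n| = 4.75×10⁻⁵ × 0.762 × 6.00 = 2.17×10⁻⁴ Pa/m

2.2×10⁻⁴ Pa/m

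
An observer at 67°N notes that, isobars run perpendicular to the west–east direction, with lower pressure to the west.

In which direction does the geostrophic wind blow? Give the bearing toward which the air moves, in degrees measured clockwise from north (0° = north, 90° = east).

000°

The pressure-gradient force points toward the west (bearing 270°).
Geostrophic balance: in the Northern Hemisphere the Coriolis force deflects motion to the right, so the geostrophic wind blows 90° to the right of the pressure-gradient force (low pressure on the left).
Rotating 270° by 90° clockwise gives 000° — the wind blows toward the north.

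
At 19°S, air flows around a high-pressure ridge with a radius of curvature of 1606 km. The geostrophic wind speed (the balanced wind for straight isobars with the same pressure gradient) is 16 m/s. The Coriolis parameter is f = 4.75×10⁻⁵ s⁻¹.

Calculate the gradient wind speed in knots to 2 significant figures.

44 knots

Around a high, pressure-gradient force acts outward with centrifugal, so Coriolis balances both:
fV = (1/ρ)|∂P/∂n| + V²/R  →  V² − fR·V + fR·V_g = 0
With fR = 4.75×10⁻⁵ × 1606×10³ m = 76.3 m/s:
V = [fR − √((fR)² − 4 fR V_g)]/2 = [76.3 − √(76.3² − 4×76.3×16)]/2 = 22.8 m/s
Supergeostrophic (V > V_g = 16 m/s), as expected around a high.
Converting: 22.8 m/s × 1.944 = 44 knots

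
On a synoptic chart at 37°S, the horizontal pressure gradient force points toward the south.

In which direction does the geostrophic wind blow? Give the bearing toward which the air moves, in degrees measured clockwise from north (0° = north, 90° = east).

090°

The pressure-gradient force points toward the south (bearing 180°).
Geostrophic balance: in the Southern Hemisphere the Coriolis force deflects motion to the left, so the geostrophic wind blows 90° to the left of the pressure-gradient force (low pressure on the right).
Rotating 180° by 90° counterclockwise gives 090° — the wind blows toward the east.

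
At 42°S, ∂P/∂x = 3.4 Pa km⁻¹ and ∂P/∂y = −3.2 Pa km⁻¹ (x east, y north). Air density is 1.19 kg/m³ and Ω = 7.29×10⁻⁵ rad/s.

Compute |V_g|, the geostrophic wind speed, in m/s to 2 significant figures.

Coriolis parameter at 42°S:
f = 2Ω sin φ = 2 × 7.29×10⁻⁵ × sin 42° = 9.76×10⁻⁵ s⁻¹
In the Southern Hemisphere f is negative: f = −9.76×10⁻⁵ s⁻¹.
Component geostrophic relations (x east, y north):
u_g = −(1/(fρ)) ∂P/∂y,  v_g = (1/(fρ)) ∂P/∂x
u_g = −(−3.2×10⁻³)/(−9.76×10⁻⁵ × 1.19) = −27.6 m/s;  v_g = (3.4×10⁻³)/(−9.76×10⁻⁵ × 1.19) = −29.3 m/s
|V_g| = √(u_g² + v_g²) = 40.2 m/s

40 m/s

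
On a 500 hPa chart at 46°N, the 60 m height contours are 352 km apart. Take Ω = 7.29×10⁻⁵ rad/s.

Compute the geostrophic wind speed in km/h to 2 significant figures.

Coriolis parameter at 46°N:
f = 2Ω sin φ = 2 × 7.29×10⁻⁵ × sin 46° = 1.05×10⁻⁴ s⁻¹
Height gradient: |∂Z/∂n| = 60 m / 352000 m = 1.70×10⁻⁴
On a pressure surface, geostrophic balance gives V_g = (g/f)|∂Z/∂n|:
V_g = 9.81 × 1.70×10⁻⁴ / 1.05×10⁻⁴ = 15.9 m/s
Converting: 15.9 m/s × 3.6 = 57 km/h

57 km/h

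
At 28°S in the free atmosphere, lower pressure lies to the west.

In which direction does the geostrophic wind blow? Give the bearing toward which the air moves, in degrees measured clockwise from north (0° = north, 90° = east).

180°

The pressure-gradient force points toward the west (bearing 270°).
Geostrophic balance: in the Southern Hemisphere the Coriolis force deflects motion to the left, so the geostrophic wind blows 90° to the left of the pressure-gradient force (low pressure on the right).
Rotating 270° by 90° counterclockwise gives 180° — the wind blows toward the south.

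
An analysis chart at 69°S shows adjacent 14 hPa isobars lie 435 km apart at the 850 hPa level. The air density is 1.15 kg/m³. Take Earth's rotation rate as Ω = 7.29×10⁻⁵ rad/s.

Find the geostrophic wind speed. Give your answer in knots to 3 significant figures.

Coriolis parameter at 69°S:
f = 2Ω sin φ = 2 × 7.29×10⁻⁵ × sin 69° = 1.36×10⁻⁴ s⁻¹
Pressure gradient: |∂P/∂n| = 1400 Pa / 435000 m = 3.22×10⁻³ Pa/m
Geostrophic balance (pressure-gradient force = Coriolis force):
V_g = (1/(fρ)) |∂P/∂n| = 3.22×10⁻³ / (1.36×10⁻⁴ × 1.15) = 20.6 m/s
Converting: 20.6 m/s × 1.944 = 40.0 knots

40.0 knots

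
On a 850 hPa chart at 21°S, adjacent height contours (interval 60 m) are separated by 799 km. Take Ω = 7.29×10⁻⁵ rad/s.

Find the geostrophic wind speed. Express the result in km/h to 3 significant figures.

Coriolis parameter at 21°S:
f = 2Ω sin φ = 2 × 7.29×10⁻⁵ × sin 21° = 5.23×10⁻⁵ s⁻¹
Height gradient: |∂Z/∂n| = 60 m / 799000 m = 7.51×10⁻⁵
On a pressure surface, geostrophic balance gives V_g = (g/f)|∂Z/∂n|:
V_g = 9.81 × 7.51×10⁻⁵ / 5.23×10⁻⁵ = 14.1 m/s
Converting: 14.1 m/s × 3.6 = 50.8 km/h

50.8 km/h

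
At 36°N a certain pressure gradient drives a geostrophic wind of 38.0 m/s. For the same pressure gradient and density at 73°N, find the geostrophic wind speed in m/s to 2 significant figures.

23 m/s

With the same pressure gradient and density, V_g ∝ 1/f ∝ 1/sin φ.
V₂ = V₁ · sin φ₁ / sin φ₂ = 38.0 × sin 36° / sin 73°
V₂ = 38.0 × 0.5878/0.9563 = 23 m/s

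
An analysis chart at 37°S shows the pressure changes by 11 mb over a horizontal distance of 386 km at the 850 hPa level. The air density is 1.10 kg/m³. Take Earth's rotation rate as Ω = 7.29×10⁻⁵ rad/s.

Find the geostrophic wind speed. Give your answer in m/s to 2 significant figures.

Coriolis parameter at 37°S:
f = 2Ω sin φ = 2 × 7.29×10⁻⁵ × sin 37° = 8.77×10⁻⁵ s⁻¹
Pressure gradient: |∂P/∂n| = 1100 Pa / 386000 m = 2.85×10⁻³ Pa/m
Geostrophic balance (pressure-gradient force = Coriolis force):
V_g = (1/(fρ)) |∂P/∂n| = 2.85×10⁻³ / (8.77×10⁻⁵ × 1.10) = 29.5 m/s

30 m/s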